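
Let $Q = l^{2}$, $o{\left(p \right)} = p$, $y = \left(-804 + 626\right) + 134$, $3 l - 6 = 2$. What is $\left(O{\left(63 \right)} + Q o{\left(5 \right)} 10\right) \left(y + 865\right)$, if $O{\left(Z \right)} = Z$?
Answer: $\frac{3092707}{9} \approx 3.4363 \cdot 10^{5}$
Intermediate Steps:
$l = \frac{8}{3}$ ($l = 2 + \frac{1}{3} \cdot 2 = 2 + \frac{2}{3} = \frac{8}{3} \approx 2.6667$)
$y = -44$ ($y = -178 + 134 = -44$)
$Q = \frac{64}{9}$ ($Q = \left(\frac{8}{3}\right)^{2} = \frac{64}{9} \approx 7.1111$)
$\left(O{\left(63 \right)} + Q o{\left(5 \right)} 10\right) \left(y + 865\right) = \left(63 + \frac{64}{9} \cdot 5 \cdot 10\right) \left(-44 + 865\right) = \left(63 + \frac{320}{9} \cdot 10\right) 821 = \left(63 + \frac{3200}{9}\right) 821 = \frac{3767}{9} \cdot 821 = \frac{3092707}{9}$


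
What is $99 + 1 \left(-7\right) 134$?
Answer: $-839$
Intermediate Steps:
$99 + 1 \left(-7\right) 134 = 99 - 938 = -839$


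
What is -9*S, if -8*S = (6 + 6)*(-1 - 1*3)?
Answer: -54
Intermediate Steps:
S = 6 (S = -(6 + 6)*(-1 - 1*3)/8 = -3*(-1 - 3)/2 = -3*(-4)/2 = -1/8*(-48) = 6)
-9*S = -9*6 = -54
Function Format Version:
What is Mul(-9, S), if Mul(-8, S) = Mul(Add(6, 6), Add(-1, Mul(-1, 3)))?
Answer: -54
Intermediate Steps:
S = 6 (S = Mul(Rational(-1, 8), Mul(Add(6, 6), Add(-1, Mul(-1, 3)))) = Mul(Rational(-1, 8), Mul(12, Add(-1, -3))) = Mul(Rational(-1, 8), Mul(12, -4)) = Mul(Rational(-1, 8), -48) = 6)
Mul(-9, S) = Mul(-9, 6) = -54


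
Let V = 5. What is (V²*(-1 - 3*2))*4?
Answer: -700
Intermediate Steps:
(V²*(-1 - 3*2))*4 = (5²*(-1 - 3*2))*4 = (25*(-1 - 6))*4 = (25*(-7))*4 = -175*4 = -700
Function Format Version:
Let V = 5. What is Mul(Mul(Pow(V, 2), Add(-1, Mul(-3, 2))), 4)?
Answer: -700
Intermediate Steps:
Mul(Mul(Pow(V, 2), Add(-1, Mul(-3, 2))), 4) = Mul(Mul(Pow(5, 2), Add(-1, Mul(-3, 2))), 4) = Mul(Mul(25, Add(-1, -6)), 4) = Mul(Mul(25, -7), 4) = Mul(-175, 4) = -700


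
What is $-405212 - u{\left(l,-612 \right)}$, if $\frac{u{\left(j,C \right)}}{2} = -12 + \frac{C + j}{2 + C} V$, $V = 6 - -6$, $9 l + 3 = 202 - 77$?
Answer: $- \frac{370768564}{915} \approx -4.0521 \cdot 10^{5}$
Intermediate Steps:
$l = \frac{122}{9}$ ($l = - \frac{1}{3} + \frac{202 - 77}{9} = - \frac{1}{3} + \frac{1}{9} \cdot 125 = - \frac{1}{3} + \frac{125}{9} = \frac{122}{9} \approx 13.556$)
$V = 12$ ($V = 6 + 6 = 12$)
$u{\left(j,C \right)} = -24 + \frac{24 \left(C + j\right)}{2 + C}$ ($u{\left(j,C \right)} = 2 \left(-12 + \frac{C + j}{2 + C} 12\right) = 2 \left(-12 + \frac{12 \left(C + j\right)}{2 + C}\right) = -24 + \frac{24 \left(C + j\right)}{2 + C}$)
$-405212 - u{\left(l,-612 \right)} = -405212 - \frac{24 \left(-2 + \frac{122}{9}\right)}{2 - 612} = -405212 - 24 \frac{1}{-610} \cdot \frac{104}{9} = -405212 - 24 \left(- \frac{1}{610}\right) \frac{104}{9} = -405212 - - \frac{416}{915} = -405212 + \frac{416}{915} = - \frac{370768564}{915}$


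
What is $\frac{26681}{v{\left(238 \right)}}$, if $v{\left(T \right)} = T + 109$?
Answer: $\frac{26681}{347} \approx 76.891$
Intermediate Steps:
$v{\left(T \right)} = 109 + T$
$\frac{26681}{v{\left(238 \right)}} = \frac{26681}{109 + 238} = \frac{26681}{347}$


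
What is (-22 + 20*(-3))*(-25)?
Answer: 2050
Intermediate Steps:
(-22 + 20*(-3))*(-25) = (-22 - 60)*(-25) = -82*(-25) = 2050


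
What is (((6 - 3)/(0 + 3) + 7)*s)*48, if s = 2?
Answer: 768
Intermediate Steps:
(((6 - 3)/(0 + 3) + 7)*s)*48 = (((6 - 3)/(0 + 3) + 7)*2)*48 = ((3/3 + 7)*2)*48 = ((3*(⅓) + 7)*2)*48 = ((1 + 7)*2)*48 = (8*2)*48 = 16*48 = 768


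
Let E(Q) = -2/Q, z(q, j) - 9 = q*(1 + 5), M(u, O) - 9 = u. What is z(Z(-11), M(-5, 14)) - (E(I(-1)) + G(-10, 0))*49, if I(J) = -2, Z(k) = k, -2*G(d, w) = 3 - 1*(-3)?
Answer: 41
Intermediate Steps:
M(u, O) = 9 + u
G(d, w) = -3 (G(d, w) = -(3 - 1*(-3))/2 = -(3 + 3)/2 = -1/2*6 = -3)
z(q, j) = 9 + 6*q (z(q, j) = 9 + q*(1 + 5) = 9 + q*6 = 9 + 6*q)
z(Z(-11), M(-5, 14)) - (E(I(-1)) + G(-10, 0))*49 = (9 + 6*(-11)) - (-2/(-2) - 3)*49 = (9 - 66) - (-2*(-1/2) - 3)*49 = -57 - (1 - 3)*49 = -57 - (-2)*49 = -57 - 1*(-98) = -57 + 98 = 41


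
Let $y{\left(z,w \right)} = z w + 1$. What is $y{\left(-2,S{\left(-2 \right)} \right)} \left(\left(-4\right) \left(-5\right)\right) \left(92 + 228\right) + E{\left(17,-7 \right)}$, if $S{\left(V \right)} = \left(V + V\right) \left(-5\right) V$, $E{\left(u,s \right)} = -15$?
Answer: $518385$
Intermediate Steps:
$S{\left(V \right)} = - 10 V^{2}$ ($S{\left(V \right)} = 2 V \left(-5\right) V = - 10 V V = - 10 V^{2}$)
$y{\left(z,w \right)} = 1 + w z$ ($y{\left(z,w \right)} = w z + 1 = 1 + w z$)
$y{\left(-2,S{\left(-2 \right)} \right)} \left(\left(-4\right) \left(-5\right)\right) \left(92 + 228\right) + E{\left(17,-7 \right)} = \left(1 + - 10 \left(-2\right)^{2} \left(-2\right)\right) \left(\left(-4\right) \left(-5\right)\right) \left(92 + 228\right) - 15 = \left(1 + \left(-10\right) 4 \left(-2\right)\right) 20 \cdot 320 - 15 = \left(1 - -80\right) 20 \cdot 320 - 15 = \left(1 + 80\right) 20 \cdot 320 - 15 = 81 \cdot 20 \cdot 320 - 15 = 1620 \cdot 320 - 15 = 518400 - 15 = 518385$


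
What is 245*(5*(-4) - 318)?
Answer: -82810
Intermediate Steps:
245*(5*(-4) - 318) = 245*(-20 - 318) = 245*(-338) = -82810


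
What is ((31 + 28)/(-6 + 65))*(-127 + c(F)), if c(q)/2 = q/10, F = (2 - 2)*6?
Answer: -127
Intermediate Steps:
F = 0 (F = 0*6 = 0)
c(q) = q/5 (c(q) = 2*(q/10) = q/5)
((31 + 28)/(-6 + 65))*(-127 + c(F)) = ((31 + 28)/(-6 + 65))*(-127 + (⅕)*0) = (59/59)*(-127 + 0) = (59*(1/59))*(-127) = 1*(-127) = -127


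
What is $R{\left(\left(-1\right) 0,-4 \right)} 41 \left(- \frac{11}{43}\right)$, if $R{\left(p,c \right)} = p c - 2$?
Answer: $\frac{902}{43} \approx 20.977$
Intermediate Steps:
$R{\left(p,c \right)} = -2 + c p$ ($R{\left(p,c \right)} = c p - 2 = -2 + c p$)
$R{\left(\left(-1\right) 0,-4 \right)} 41 \left(- \frac{11}{43}\right) = \left(-2 - 4 \left(\left(-1\right) 0\right)\right) 41 \left(- \frac{11}{43}\right) = \left(-2 - 0\right) 41 \left(\left(-11\right) \frac{1}{43}\right) = \left(-2 + 0\right) 41 \left(- \frac{11}{43}\right) = \left(-2\right) 41 \left(- \frac{11}{43}\right) = \left(-82\right) \left(- \frac{11}{43}\right) = \frac{902}{43}$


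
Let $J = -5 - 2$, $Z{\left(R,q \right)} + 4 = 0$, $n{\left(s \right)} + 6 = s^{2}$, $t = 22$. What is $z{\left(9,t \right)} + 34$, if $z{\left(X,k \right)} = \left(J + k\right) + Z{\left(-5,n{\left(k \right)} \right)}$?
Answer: $45$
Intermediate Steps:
$n{\left(s \right)} = -6 + s^{2}$
$Z{\left(R,q \right)} = -4$ ($Z{\left(R,q \right)} = -4 + 0 = -4$)
$J = -7$ ($J = -5 - 2 = -7$)
$z{\left(X,k \right)} = -11 + k$ ($z{\left(X,k \right)} = \left(-7 + k\right) - 4 = -11 + k$)
$z{\left(9,t \right)} + 34 = \left(-11 + 22\right) + 34 = 11 + 34 = 45$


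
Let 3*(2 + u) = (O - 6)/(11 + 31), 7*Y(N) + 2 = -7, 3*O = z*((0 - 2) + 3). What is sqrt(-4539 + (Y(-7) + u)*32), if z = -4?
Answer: I*sqrt(18439995)/63 ≈ 68.162*I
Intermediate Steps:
O = -4/3 (O = (-4*((0 - 2) + 3))/3 = (-4*(-2 + 3))/3 = (-4*1)/3 = (1/3)*(-4) = -4/3 ≈ -1.3333)
Y(N) = -9/7 (Y(N) = -2/7 + (1/7)*(-7) = -2/7 - 1 = -9/7)
u = -389/189 (u = -2 + ((-4/3 - 6)/(11 + 31))/3 = -2 + (-22/3/42)/3 = -2 + (-22/3*1/42)/3 = -2 + (1/3)*(-11/63) = -2 - 11/189 = -389/189 ≈ -2.0582)
sqrt(-4539 + (Y(-7) + u)*32) = sqrt(-4539 + (-9/7 - 389/189)*32) = sqrt(-4539 - 632/189*32) = sqrt(-4539 - 20224/189) = sqrt(-878095/189) = I*sqrt(18439995)/63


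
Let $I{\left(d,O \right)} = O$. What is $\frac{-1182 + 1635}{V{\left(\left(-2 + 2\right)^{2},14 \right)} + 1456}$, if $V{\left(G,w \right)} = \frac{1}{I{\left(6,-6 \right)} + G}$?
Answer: $\frac{2718}{8735} \approx 0.31116$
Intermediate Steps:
$V{\left(G,w \right)} = \frac{1}{-6 + G}$
$\frac{-1182 + 1635}{V{\left(\left(-2 + 2\right)^{2},14 \right)} + 1456} = \frac{-1182 + 1635}{\frac{1}{-6 + \left(-2 + 2\right)^{2}} + 1456} = \frac{453}{\frac{1}{-6 + 0^{2}} + 1456} = \frac{453}{\frac{1}{-6 + 0} + 1456} = \frac{453}{\frac{1}{-6} + 1456} = \frac{453}{- \frac{1}{6} + 1456} = \frac{453}{\frac{8735}{6}} = 453 \cdot \frac{6}{8735} = \frac{2718}{8735}$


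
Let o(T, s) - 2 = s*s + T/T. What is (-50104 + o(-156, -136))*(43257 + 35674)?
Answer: -2494614255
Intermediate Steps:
o(T, s) = 3 + s**2 (o(T, s) = 2 + (s*s + T/T) = 2 + (s**2 + 1) = 2 + (1 + s**2) = 3 + s**2)
(-50104 + o(-156, -136))*(43257 + 35674) = (-50104 + (3 + (-136)**2))*(43257 + 35674) = (-50104 + (3 + 18496))*78931 = (-50104 + 18499)*78931 = -31605*78931 = -2494614255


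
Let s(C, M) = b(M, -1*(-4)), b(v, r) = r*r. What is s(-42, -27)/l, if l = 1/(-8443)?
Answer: -135088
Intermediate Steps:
b(v, r) = r²
s(C, M) = 16 (s(C, M) = (-1*(-4))² = 4² = 16)
l = -1/8443 ≈ -0.00011844
s(-42, -27)/l = 16/(-1/8443) = 16*(-8443) = -135088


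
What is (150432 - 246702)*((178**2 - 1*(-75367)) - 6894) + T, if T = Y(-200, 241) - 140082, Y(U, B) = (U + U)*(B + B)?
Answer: -9642447272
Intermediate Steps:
Y(U, B) = 4*B*U (Y(U, B) = (2*U)*(2*B) = 4*B*U)
T = -332882 (T = 4*241*(-200) - 140082 = -192800 - 140082 = -332882)
(150432 - 246702)*((178**2 - 1*(-75367)) - 6894) + T = (150432 - 246702)*((178**2 - 1*(-75367)) - 6894) - 332882 = -96270*((31684 + 75367) - 6894) - 332882 = -96270*(107051 - 6894) - 332882 = -96270*100157 - 332882 = -9642114390 - 332882 = -9642447272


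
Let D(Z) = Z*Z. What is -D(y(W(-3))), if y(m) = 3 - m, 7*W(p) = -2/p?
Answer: -3721/441 ≈ -8.4376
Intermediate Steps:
W(p) = -2/(7*p) (W(p) = (-2/p)/7 = -2/(7*p))
D(Z) = Z²
-D(y(W(-3))) = -(3 - (-2)/(7*(-3)))² = -(3 - (-2)*(-1)/(7*3))² = -(3 - 1*2/21)² = -(3 - 2/21)² = -(61/21)² = -1*3721/441 = -3721/441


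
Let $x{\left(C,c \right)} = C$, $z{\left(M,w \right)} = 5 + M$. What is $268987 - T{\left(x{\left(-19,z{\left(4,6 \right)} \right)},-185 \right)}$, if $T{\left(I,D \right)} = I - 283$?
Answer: $269289$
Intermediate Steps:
$T{\left(I,D \right)} = -283 + I$
$268987 - T{\left(x{\left(-19,z{\left(4,6 \right)} \right)},-185 \right)} = 268987 - \left(-283 - 19\right) = 268987 - -302 = 268987 + 302 = 269289$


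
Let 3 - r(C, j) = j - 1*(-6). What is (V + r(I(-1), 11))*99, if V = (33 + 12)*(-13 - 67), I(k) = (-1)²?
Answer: -357786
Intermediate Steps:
I(k) = 1
r(C, j) = -3 - j (r(C, j) = 3 - (j - 1*(-6)) = 3 - (j + 6) = 3 - (6 + j) = 3 + (-6 - j) = -3 - j)
V = -3600 (V = 45*(-80) = -3600)
(V + r(I(-1), 11))*99 = (-3600 + (-3 - 1*11))*99 = (-3600 + (-3 - 11))*99 = (-3600 - 14)*99 = -3614*99 = -357786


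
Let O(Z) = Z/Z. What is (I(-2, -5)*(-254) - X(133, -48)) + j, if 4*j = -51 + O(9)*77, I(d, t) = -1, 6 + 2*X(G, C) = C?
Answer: 575/2 ≈ 287.50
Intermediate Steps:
X(G, C) = -3 + C/2
O(Z) = 1
j = 13/2 (j = (-51 + 1*77)/4 = (-51 + 77)/4 = (1/4)*26 = 13/2 ≈ 6.5000)
(I(-2, -5)*(-254) - X(133, -48)) + j = (-1*(-254) - (-3 + (1/2)*(-48))) + 13/2 = (254 - (-3 - 24)) + 13/2 = (254 - 1*(-27)) + 13/2 = (254 + 27) + 13/2 = 281 + 13/2 = 575/2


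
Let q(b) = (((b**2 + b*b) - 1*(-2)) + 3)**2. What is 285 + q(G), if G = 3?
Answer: 814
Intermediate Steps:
q(b) = (5 + 2*b**2)**2 (q(b) = (((b**2 + b**2) + 2) + 3)**2 = ((2*b**2 + 2) + 3)**2 = ((2 + 2*b**2) + 3)**2 = (5 + 2*b**2)**2)
285 + q(G) = 285 + (5 + 2*3**2)**2 = 285 + (5 + 2*9)**2 = 285 + (5 + 18)**2 = 285 + 23**2 = 285 + 529 = 814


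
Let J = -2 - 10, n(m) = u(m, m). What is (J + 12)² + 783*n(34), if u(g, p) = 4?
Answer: 3132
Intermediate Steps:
n(m) = 4
J = -12
(J + 12)² + 783*n(34) = (-12 + 12)² + 783*4 = 0² + 3132 = 0 + 3132 = 3132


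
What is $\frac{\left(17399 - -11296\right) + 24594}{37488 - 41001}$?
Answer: $- \frac{17763}{1171} \approx -15.169$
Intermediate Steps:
$\frac{\left(17399 - -11296\right) + 24594}{37488 - 41001} = \frac{\left(17399 + 11296\right) + 24594}{37488 - 41001} = \frac{28695 + 24594}{37488 - 41001} = \frac{53289}{-3513} = 53289 \left(- \frac{1}{3513}\right) = - \frac{17763}{1171}$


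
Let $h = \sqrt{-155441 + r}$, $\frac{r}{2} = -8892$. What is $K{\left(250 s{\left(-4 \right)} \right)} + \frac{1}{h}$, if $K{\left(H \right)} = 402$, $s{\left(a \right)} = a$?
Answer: $402 - \frac{i \sqrt{41}}{2665} \approx 402.0 - 0.0024027 i$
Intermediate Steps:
$r = -17784$ ($r = 2 \left(-8892\right) = -17784$)
$h = 65 i \sqrt{41}$ ($h = \sqrt{-155441 - 17784} = \sqrt{-173225} = 65 i \sqrt{41} \approx 416.2 i$)
$K{\left(250 s{\left(-4 \right)} \right)} + \frac{1}{h} = 402 + \frac{1}{65 i \sqrt{41}} = 402 - \frac{i \sqrt{41}}{2665}$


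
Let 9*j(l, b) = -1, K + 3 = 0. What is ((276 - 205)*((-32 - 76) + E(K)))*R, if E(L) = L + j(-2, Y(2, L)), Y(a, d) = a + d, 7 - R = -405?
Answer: -29252000/9 ≈ -3.2502e+6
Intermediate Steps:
R = 412 (R = 7 - 1*(-405) = 7 + 405 = 412)
K = -3 (K = -3 + 0 = -3)
j(l, b) = -⅑ (j(l, b) = (⅑)*(-1) = -⅑)
E(L) = -⅑ + L (E(L) = L - ⅑ = -⅑ + L)
((276 - 205)*((-32 - 76) + E(K)))*R = ((276 - 205)*((-32 - 76) + (-⅑ - 3)))*412 = (71*(-108 - 28/9))*412 = (71*(-1000/9))*412 = -71000/9*412 = -29252000/9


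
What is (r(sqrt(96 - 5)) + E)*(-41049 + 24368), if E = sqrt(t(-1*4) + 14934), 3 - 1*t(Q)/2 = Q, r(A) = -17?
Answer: 283577 - 33362*sqrt(3737) ≈ -1.7559e+6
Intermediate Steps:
t(Q) = 6 - 2*Q
E = 2*sqrt(3737) (E = sqrt((6 - (-2)*4) + 14934) = sqrt((6 - 2*(-4)) + 14934) = sqrt((6 + 8) + 14934) = sqrt(14 + 14934) = sqrt(14948) = 2*sqrt(3737) ≈ 122.26)
(r(sqrt(96 - 5)) + E)*(-41049 + 24368) = (-17 + 2*sqrt(3737))*(-41049 + 24368) = (-17 + 2*sqrt(3737))*(-16681) = 283577 - 33362*sqrt(3737)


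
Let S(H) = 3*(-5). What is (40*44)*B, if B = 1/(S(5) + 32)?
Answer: 1760/17 ≈ 103.53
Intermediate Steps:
S(H) = -15
B = 1/17 (B = 1/(-15 + 32) = 1/17 ≈ 0.058824)
(40*44)*B = (40*44)*(1/17) = 1760*(1/17) = 1760/17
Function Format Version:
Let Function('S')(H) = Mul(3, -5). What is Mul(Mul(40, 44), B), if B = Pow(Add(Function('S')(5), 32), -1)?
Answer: Rational(1760, 17) ≈ 103.53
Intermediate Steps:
Function('S')(H) = -15
B = Rational(1, 17) (B = Pow(Add(-15, 32), -1) = Pow(17, -1) = Rational(1, 17) ≈ 0.058824)
Mul(Mul(40, 44), B) = Mul(Mul(40, 44), Rational(1, 17)) = Mul(1760, Rational(1, 17)) = Rational(1760, 17)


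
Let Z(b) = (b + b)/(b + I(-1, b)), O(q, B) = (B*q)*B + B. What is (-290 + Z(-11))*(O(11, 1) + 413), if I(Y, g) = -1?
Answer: -734825/6 ≈ -1.2247e+5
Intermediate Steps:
O(q, B) = B + q*B² (O(q, B) = q*B² + B = B + q*B²)
Z(b) = 2*b/(-1 + b) (Z(b) = (b + b)/(b - 1) = (2*b)/(-1 + b) = 2*b/(-1 + b))
(-290 + Z(-11))*(O(11, 1) + 413) = (-290 + 2*(-11)/(-1 - 11))*(1*(1 + 1*11) + 413) = (-290 + 2*(-11)/(-12))*(1*(1 + 11) + 413) = (-290 + 2*(-11)*(-1/12))*(1*12 + 413) = (-290 + 11/6)*(12 + 413) = -1729/6*425 = -734825/6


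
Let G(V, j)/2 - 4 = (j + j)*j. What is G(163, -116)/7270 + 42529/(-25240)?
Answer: 20990677/3669896 ≈ 5.7197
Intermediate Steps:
G(V, j) = 8 + 4*j² (G(V, j) = 8 + 2*((j + j)*j) = 8 + 2*((2*j)*j) = 8 + 2*(2*j²) = 8 + 4*j²)
G(163, -116)/7270 + 42529/(-25240) = (8 + 4*(-116)²)/7270 + 42529/(-25240) = (8 + 4*13456)*(1/7270) + 42529*(-1/25240) = (8 + 53824)*(1/7270) - 42529/25240 = 53832*(1/7270) - 42529/25240 = 26916/3635 - 42529/25240 = 20990677/3669896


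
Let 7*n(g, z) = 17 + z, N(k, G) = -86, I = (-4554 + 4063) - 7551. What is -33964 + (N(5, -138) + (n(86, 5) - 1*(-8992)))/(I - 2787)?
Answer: -2574635456/75803 ≈ -33965.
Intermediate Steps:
I = -8042 (I = -491 - 7551 = -8042)
n(g, z) = 17/7 + z/7 (n(g, z) = (17 + z)/7 = 17/7 + z/7)
-33964 + (N(5, -138) + (n(86, 5) - 1*(-8992)))/(I - 2787) = -33964 + (-86 + ((17/7 + (⅐)*5) - 1*(-8992)))/(-8042 - 2787) = -33964 + (-86 + ((17/7 + 5/7) + 8992))/(-10829) = -33964 + (-86 + (22/7 + 8992))*(-1/10829) = -33964 + (-86 + 62966/7)*(-1/10829) = -33964 + (62364/7)*(-1/10829) = -33964 - 62364/75803 = -2574635456/75803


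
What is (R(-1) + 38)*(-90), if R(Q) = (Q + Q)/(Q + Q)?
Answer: -3510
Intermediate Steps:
R(Q) = 1 (R(Q) = (2*Q)/((2*Q)) = (2*Q)*(1/(2*Q)) = 1)
(R(-1) + 38)*(-90) = (1 + 38)*(-90) = 39*(-90) = -3510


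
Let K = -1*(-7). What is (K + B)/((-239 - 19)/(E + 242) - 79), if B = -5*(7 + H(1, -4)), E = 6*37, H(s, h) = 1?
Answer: 7656/18457 ≈ 0.41480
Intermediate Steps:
K = 7
E = 222
B = -40 (B = -5*(7 + 1) = -5*8 = -40)
(K + B)/((-239 - 19)/(E + 242) - 79) = (7 - 40)/((-239 - 19)/(222 + 242) - 79) = -33/(-258/464 - 79) = -33/(-258*1/464 - 79) = -33/(-129/232 - 79) = -33/(-18457/232) = -33*(-232/18457) = 7656/18457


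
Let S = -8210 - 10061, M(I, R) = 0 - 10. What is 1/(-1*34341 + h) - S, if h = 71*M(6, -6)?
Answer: 640416820/35051 ≈ 18271.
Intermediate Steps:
M(I, R) = -10
h = -710 (h = 71*(-10) = -710)
S = -18271
1/(-1*34341 + h) - S = 1/(-1*34341 - 710) - 1*(-18271) = 1/(-34341 - 710) + 18271 = 1/(-35051) + 18271 = -1/35051 + 18271 = 640416820/35051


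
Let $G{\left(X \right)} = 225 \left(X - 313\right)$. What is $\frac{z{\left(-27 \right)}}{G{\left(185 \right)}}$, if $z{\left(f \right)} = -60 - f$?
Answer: $\frac{11}{9600} \approx 0.0011458$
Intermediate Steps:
$G{\left(X \right)} = -70425 + 225 X$ ($G{\left(X \right)} = 225 \left(-313 + X\right) = -70425 + 225 X$)
$\frac{z{\left(-27 \right)}}{G{\left(185 \right)}} = \frac{-60 - -27}{-70425 + 225 \cdot 185} = \frac{-60 + 27}{-70425 + 41625} = - \frac{33}{-28800} = \left(-33\right) \left(- \frac{1}{28800}\right) = \frac{11}{9600}$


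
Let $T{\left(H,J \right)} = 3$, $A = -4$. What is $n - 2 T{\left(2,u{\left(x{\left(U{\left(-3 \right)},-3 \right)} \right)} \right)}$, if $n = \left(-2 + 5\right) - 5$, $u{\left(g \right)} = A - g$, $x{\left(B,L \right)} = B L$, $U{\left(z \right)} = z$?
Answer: $-8$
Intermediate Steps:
$u{\left(g \right)} = -4 - g$
$n = -2$ ($n = 3 - 5 = -2$)
$n - 2 T{\left(2,u{\left(x{\left(U{\left(-3 \right)},-3 \right)} \right)} \right)} = -2 - 6 = -8$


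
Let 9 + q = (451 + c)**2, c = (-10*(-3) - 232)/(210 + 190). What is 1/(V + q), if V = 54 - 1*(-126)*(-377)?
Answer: 40000/6219549801 ≈ 6.4313e-6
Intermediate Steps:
c = -101/200 (c = (30 - 232)/400 = -202*1/400 = -101/200 ≈ -0.50500)
q = 8117469801/40000 (q = -9 + (451 - 101/200)**2 = -9 + (90099/200)**2 = -9 + 8117829801/40000 = 8117469801/40000 ≈ 2.0294e+5)
V = -47448 (V = 54 + 126*(-377) = 54 - 47502 = -47448)
1/(V + q) = 1/(-47448 + 8117469801/40000) = 1/(6219549801/40000) = 40000/6219549801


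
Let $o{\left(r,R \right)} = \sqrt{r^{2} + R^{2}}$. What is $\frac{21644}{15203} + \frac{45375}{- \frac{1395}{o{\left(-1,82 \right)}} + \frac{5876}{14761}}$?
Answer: $- \frac{15728284737466106152}{257710059319143251} - \frac{2758369244189625 \sqrt{269}}{16951263521617} \approx -2729.9$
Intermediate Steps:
$o{\left(r,R \right)} = \sqrt{R^{2} + r^{2}}$
$\frac{21644}{15203} + \frac{45375}{- \frac{1395}{o{\left(-1,82 \right)}} + \frac{5876}{14761}} = \frac{21644}{15203} + \frac{45375}{- \frac{1395}{\sqrt{82^{2} + \left(-1\right)^{2}}} + \frac{5876}{14761}} = 21644 \cdot \frac{1}{15203} + \frac{45375}{- \frac{1395}{\sqrt{6724 + 1}} + 5876 \cdot \frac{1}{14761}} = \frac{21644}{15203} + \frac{45375}{- \frac{1395}{\sqrt{6725}} + \frac{5876}{14761}} = \frac{21644}{15203} + \frac{45375}{- \frac{1395}{5 \sqrt{269}} + \frac{5876}{14761}} = \frac{21644}{15203} + \frac{45375}{- 1395 \frac{\sqrt{269}}{1345} + \frac{5876}{14761}} = \frac{21644}{15203} + \frac{45375}{- \frac{279 \sqrt{269}}{269} + \frac{5876}{14761}} = \frac{21644}{15203} + \frac{45375}{\frac{5876}{14761} - \frac{279 \sqrt{269}}{269}}$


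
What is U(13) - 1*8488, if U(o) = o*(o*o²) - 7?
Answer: 20066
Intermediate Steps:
U(o) = -7 + o⁴ (U(o) = o*o³ - 7 = o⁴ - 7 = -7 + o⁴)
U(13) - 1*8488 = (-7 + 13⁴) - 1*8488 = (-7 + 28561) - 8488 = 28554 - 8488 = 20066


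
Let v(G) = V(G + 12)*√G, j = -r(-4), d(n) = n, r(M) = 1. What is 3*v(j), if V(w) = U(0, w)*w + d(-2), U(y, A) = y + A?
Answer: 357*I ≈ 357.0*I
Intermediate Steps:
U(y, A) = A + y
V(w) = -2 + w² (V(w) = (w + 0)*w - 2 = w*w - 2 = w² - 2 = -2 + w²)
j = -1 (j = -1*1 = -1)
v(G) = √G*(-2 + (12 + G)²) (v(G) = (-2 + (G + 12)²)*√G = (-2 + (12 + G)²)*√G = √G*(-2 + (12 + G)²))
3*v(j) = 3*(√(-1)*(-2 + (12 - 1)²)) = 3*(I*(-2 + 11²)) = 3*(I*(-2 + 121)) = 3*(I*119) = 3*(119*I) = 357*I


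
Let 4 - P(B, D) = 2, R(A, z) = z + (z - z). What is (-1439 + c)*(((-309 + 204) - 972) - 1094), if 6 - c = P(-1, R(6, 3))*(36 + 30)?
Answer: 3397615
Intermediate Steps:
R(A, z) = z (R(A, z) = z + 0 = z)
P(B, D) = 2 (P(B, D) = 4 - 1*2 = 4 - 2 = 2)
c = -126 (c = 6 - 2*(36 + 30) = 6 - 2*66 = 6 - 1*132 = 6 - 132 = -126)
(-1439 + c)*(((-309 + 204) - 972) - 1094) = (-1439 - 126)*(((-309 + 204) - 972) - 1094) = -1565*((-105 - 972) - 1094) = -1565*(-1077 - 1094) = -1565*(-2171) = 3397615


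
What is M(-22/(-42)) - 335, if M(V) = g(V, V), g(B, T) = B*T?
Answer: -147614/441 ≈ -334.73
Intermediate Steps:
M(V) = V**2 (M(V) = V*V = V**2)
M(-22/(-42)) - 335 = (-22/(-42))**2 - 335 = (-22*(-1/42))**2 - 335 = (11/21)**2 - 335 = 121/441 - 335 = -147614/441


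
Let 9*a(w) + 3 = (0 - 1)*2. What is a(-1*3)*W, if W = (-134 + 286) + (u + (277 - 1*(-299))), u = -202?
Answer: -2630/9 ≈ -292.22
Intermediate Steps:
W = 526 (W = (-134 + 286) + (-202 + (277 - 1*(-299))) = 152 + (-202 + (277 + 299)) = 152 + (-202 + 576) = 152 + 374 = 526)
a(w) = -5/9 (a(w) = -1/3 + ((0 - 1)*2)/9 = -1/3 + (-1*2)/9 = -1/3 + (1/9)*(-2) = -1/3 - 2/9 = -5/9)
a(-1*3)*W = -5/9*526 = -2630/9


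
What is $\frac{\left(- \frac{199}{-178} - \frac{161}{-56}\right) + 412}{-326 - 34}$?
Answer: $- \frac{98729}{85440} \approx -1.1555$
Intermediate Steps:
$\frac{\left(- \frac{199}{-178} - \frac{161}{-56}\right) + 412}{-326 - 34} = \frac{\left(\left(-199\right) \left(- \frac{1}{178}\right) - - \frac{23}{8}\right) + 412}{-326 - 34} = \frac{\left(\frac{199}{178} + \frac{23}{8}\right) + 412}{-360} = \left(\frac{2843}{712} + 412\right) \left(- \frac{1}{360}\right) = \frac{296187}{712} \left(- \frac{1}{360}\right) = - \frac{98729}{85440}$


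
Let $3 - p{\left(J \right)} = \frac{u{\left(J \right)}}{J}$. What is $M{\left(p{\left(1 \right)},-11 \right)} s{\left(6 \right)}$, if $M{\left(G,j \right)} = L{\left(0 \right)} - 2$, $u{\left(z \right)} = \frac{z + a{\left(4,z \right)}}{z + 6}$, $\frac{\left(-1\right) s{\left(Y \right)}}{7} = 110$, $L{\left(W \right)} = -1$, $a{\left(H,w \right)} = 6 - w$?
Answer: $2310$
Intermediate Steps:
$s{\left(Y \right)} = -770$ ($s{\left(Y \right)} = \left(-7\right) 110 = -770$)
$u{\left(z \right)} = \frac{6}{6 + z}$ ($u{\left(z \right)} = \frac{z - \left(-6 + z\right)}{z + 6} = \frac{6}{6 + z}$)
$p{\left(J \right)} = 3 - \frac{6}{J \left(6 + J\right)}$ ($p{\left(J \right)} = 3 - \frac{6 \frac{1}{6 + J}}{J} = 3 - \frac{6}{J \left(6 + J\right)}$)
$M{\left(G,j \right)} = -3$ ($M{\left(G,j \right)} = -1 - 2 = -3$)
$M{\left(p{\left(1 \right)},-11 \right)} s{\left(6 \right)} = \left(-3\right) \left(-770\right) = 2310$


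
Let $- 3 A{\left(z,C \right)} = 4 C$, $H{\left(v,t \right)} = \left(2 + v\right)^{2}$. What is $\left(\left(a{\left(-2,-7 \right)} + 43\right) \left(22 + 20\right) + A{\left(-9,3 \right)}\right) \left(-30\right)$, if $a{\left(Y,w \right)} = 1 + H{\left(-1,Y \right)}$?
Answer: $-56580$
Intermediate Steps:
$A{\left(z,C \right)} = - \frac{4 C}{3}$
$a{\left(Y,w \right)} = 2$ ($a{\left(Y,w \right)} = 1 + \left(2 - 1\right)^{2} = 1 + 1^{2} = 1 + 1 = 2$)
$\left(\left(a{\left(-2,-7 \right)} + 43\right) \left(22 + 20\right) + A{\left(-9,3 \right)}\right) \left(-30\right) = \left(\left(2 + 43\right) \left(22 + 20\right) - 4\right) \left(-30\right) = \left(45 \cdot 42 - 4\right) \left(-30\right) = \left(1890 - 4\right) \left(-30\right) = 1886 \left(-30\right) = -56580$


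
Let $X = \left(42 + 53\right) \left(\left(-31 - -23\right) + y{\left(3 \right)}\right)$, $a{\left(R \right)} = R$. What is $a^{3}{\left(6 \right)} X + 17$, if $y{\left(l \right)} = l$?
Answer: $-102583$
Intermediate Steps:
$X = -475$ ($X = \left(42 + 53\right) \left(\left(-31 - -23\right) + 3\right) = 95 \left(\left(-31 + 23\right) + 3\right) = 95 \left(-8 + 3\right) = 95 \left(-5\right) = -475$)
$a^{3}{\left(6 \right)} X + 17 = 6^{3} \left(-475\right) + 17 = 216 \left(-475\right) + 17 = -102600 + 17 = -102583$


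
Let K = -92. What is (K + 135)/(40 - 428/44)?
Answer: 473/333 ≈ 1.4204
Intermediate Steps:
(K + 135)/(40 - 428/44) = (-92 + 135)/(40 - 428/44) = 43/(40 - 428*1/44) = 43/(40 - 107/11) = 43/(333/11) = 43*(11/333) = 473/333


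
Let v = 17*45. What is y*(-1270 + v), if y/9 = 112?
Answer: -509040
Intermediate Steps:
y = 1008 (y = 9*112 = 1008)
v = 765
y*(-1270 + v) = 1008*(-1270 + 765) = 1008*(-505) = -509040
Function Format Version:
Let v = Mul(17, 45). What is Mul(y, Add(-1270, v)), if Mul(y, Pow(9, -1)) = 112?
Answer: -509040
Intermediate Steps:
y = 1008 (y = Mul(9, 112) = 1008)
v = 765
Mul(y, Add(-1270, v)) = Mul(1008, Add(-1270, 765)) = Mul(1008, -505) = -509040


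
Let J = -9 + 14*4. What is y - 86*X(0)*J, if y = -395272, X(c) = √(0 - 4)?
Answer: -395272 - 8084*I ≈ -3.9527e+5 - 8084.0*I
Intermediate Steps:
X(c) = 2*I (X(c) = √(-4) = 2*I)
J = 47 (J = -9 + 56 = 47)
y - 86*X(0)*J = -395272 - 86*(2*I)*47 = -395272 - 172*I*47 = -395272 - 8084*I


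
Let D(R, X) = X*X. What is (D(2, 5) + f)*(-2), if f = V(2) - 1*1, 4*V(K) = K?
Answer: -49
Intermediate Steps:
V(K) = K/4
f = -½ (f = (¼)*2 - 1*1 = ½ - 1 = -½ ≈ -0.50000)
D(R, X) = X²
(D(2, 5) + f)*(-2) = (5² - ½)*(-2) = (25 - ½)*(-2) = (49/2)*(-2) = -49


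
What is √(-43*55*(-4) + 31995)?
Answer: √41455 ≈ 203.60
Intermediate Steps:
√(-43*55*(-4) + 31995) = √(-2365*(-4) + 31995) = √(9460 + 31995) = √41455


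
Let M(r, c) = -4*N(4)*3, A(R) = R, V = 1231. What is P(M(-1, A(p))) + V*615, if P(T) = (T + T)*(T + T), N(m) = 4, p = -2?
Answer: 766281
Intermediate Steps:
M(r, c) = -48 (M(r, c) = -4*4*3 = -16*3 = -48)
P(T) = 4*T**2 (P(T) = (2*T)*(2*T) = 4*T**2)
P(M(-1, A(p))) + V*615 = 4*(-48)**2 + 1231*615 = 4*2304 + 757065 = 9216 + 757065 = 766281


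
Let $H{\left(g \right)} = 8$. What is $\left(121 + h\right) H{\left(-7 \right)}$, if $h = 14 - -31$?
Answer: $1328$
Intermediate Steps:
$h = 45$ ($h = 14 + 31 = 45$)
$\left(121 + h\right) H{\left(-7 \right)} = \left(121 + 45\right) 8 = 166 \cdot 8 = 1328$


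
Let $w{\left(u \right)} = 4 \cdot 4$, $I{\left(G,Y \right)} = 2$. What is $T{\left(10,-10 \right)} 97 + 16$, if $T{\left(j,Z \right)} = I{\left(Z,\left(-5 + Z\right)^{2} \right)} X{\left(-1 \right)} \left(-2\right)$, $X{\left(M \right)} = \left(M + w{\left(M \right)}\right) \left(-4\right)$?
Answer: $23296$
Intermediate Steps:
$w{\left(u \right)} = 16$
$X{\left(M \right)} = -64 - 4 M$ ($X{\left(M \right)} = \left(M + 16\right) \left(-4\right) = \left(16 + M\right) \left(-4\right) = -64 - 4 M$)
$T{\left(j,Z \right)} = 240$ ($T{\left(j,Z \right)} = 2 \left(-64 - -4\right) \left(-2\right) = 2 \left(-64 + 4\right) \left(-2\right) = 2 \left(\left(-60\right) \left(-2\right)\right) = 2 \cdot 120 = 240$)
$T{\left(10,-10 \right)} 97 + 16 = 240 \cdot 97 + 16 = 23280 + 16 = 23296$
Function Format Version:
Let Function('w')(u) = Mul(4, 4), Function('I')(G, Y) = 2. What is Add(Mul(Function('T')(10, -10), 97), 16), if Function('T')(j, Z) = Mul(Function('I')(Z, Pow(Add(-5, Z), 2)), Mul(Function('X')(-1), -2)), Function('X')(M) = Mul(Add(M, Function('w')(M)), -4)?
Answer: 23296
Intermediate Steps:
Function('w')(u) = 16
Function('X')(M) = Add(-64, Mul(-4, M)) (Function('X')(M) = Mul(Add(M, 16), -4) = Mul(Add(16, M), -4) = Add(-64, Mul(-4, M)))
Function('T')(j, Z) = 240 (Function('T')(j, Z) = Mul(2, Mul(Add(-64, Mul(-4, -1)), -2)) = Mul(2, Mul(Add(-64, 4), -2)) = Mul(2, Mul(-60, -2)) = Mul(2, 120) = 240)
Add(Mul(Function('T')(10, -10), 97), 16) = Add(Mul(240, 97), 16) = Add(23280, 16) = 23296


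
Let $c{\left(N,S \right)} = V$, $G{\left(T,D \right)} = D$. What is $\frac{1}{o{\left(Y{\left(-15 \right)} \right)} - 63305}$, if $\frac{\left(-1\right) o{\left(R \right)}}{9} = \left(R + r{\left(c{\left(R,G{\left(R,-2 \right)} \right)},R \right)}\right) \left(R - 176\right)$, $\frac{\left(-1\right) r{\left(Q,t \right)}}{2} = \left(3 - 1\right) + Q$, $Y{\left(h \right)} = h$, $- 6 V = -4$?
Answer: $- \frac{1}{98258} \approx -1.0177 \cdot 10^{-5}$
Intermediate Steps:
$V = \frac{2}{3}$ ($V = \left(- \frac{1}{6}\right) \left(-4\right) = \frac{2}{3} \approx 0.66667$)
$c{\left(N,S \right)} = \frac{2}{3}$
$r{\left(Q,t \right)} = -4 - 2 Q$ ($r{\left(Q,t \right)} = - 2 \left(\left(3 - 1\right) + Q\right) = - 2 \left(2 + Q\right) = -4 - 2 Q$)
$o{\left(R \right)} = - 9 \left(-176 + R\right) \left(- \frac{16}{3} + R\right)$ ($o{\left(R \right)} = - 9 \left(R - \frac{16}{3}\right) \left(R - 176\right) = - 9 \left(R - \frac{16}{3}\right) \left(-176 + R\right) = - 9 \left(- \frac{16}{3} + R\right) \left(-176 + R\right) = - 9 \left(-176 + R\right) \left(- \frac{16}{3} + R\right)$)
$\frac{1}{o{\left(Y{\left(-15 \right)} \right)} - 63305} = \frac{1}{\left(-8448 - 9 \left(-15\right)^{2} + 1632 \left(-15\right)\right) - 63305} = \frac{1}{\left(-8448 - 2025 - 24480\right) - 63305} = \frac{1}{-34953 - 63305} = \frac{1}{-98258} = - \frac{1}{98258}$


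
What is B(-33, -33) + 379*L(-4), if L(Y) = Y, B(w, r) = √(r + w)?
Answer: -1516 + I*√66 ≈ -1516.0 + 8.124*I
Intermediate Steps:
B(-33, -33) + 379*L(-4) = √(-33 - 33) + 379*(-4) = √(-66) - 1516 = I*√66 - 1516 = -1516 + I*√66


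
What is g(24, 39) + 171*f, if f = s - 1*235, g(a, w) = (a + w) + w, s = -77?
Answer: -53250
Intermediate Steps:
g(a, w) = a + 2*w
f = -312 (f = -77 - 1*235 = -77 - 235 = -312)
g(24, 39) + 171*f = (24 + 2*39) + 171*(-312) = (24 + 78) - 53352 = 102 - 53352 = -53250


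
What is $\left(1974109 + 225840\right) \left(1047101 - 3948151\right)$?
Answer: $-6382162046450$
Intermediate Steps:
$\left(1974109 + 225840\right) \left(1047101 - 3948151\right) = 2199949 \left(-2901050\right) = -6382162046450$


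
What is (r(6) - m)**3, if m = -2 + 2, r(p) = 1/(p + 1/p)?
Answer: 216/50653 ≈ 0.0042643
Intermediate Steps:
m = 0
(r(6) - m)**3 = (6/(1 + 6**2) - 1*0)**3 = (6/(1 + 36) + 0)**3 = (6/37 + 0)**3 = (6/37)**3 = 216/50653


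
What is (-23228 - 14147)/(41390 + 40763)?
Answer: -37375/82153 ≈ -0.45494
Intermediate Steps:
(-23228 - 14147)/(41390 + 40763) = -37375/82153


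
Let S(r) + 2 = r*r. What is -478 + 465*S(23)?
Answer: 244577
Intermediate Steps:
S(r) = -2 + r**2 (S(r) = -2 + r*r = -2 + r**2)
-478 + 465*S(23) = -478 + 465*(-2 + 23**2) = -478 + 465*(-2 + 529) = -478 + 465*527 = -478 + 245055 = 244577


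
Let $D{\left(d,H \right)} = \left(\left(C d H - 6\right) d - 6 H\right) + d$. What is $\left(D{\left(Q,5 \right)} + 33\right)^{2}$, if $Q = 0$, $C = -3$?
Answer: $9$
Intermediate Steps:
$D{\left(d,H \right)} = d - 6 H + d \left(-6 - 3 H d\right)$ ($D{\left(d,H \right)} = \left(\left(- 3 d H - 6\right) d - 6 H\right) + d = \left(\left(- 3 H d - 6\right) d - 6 H\right) + d = \left(\left(-6 - 3 H d\right) d - 6 H\right) + d = \left(d \left(-6 - 3 H d\right) - 6 H\right) + d = \left(- 6 H + d \left(-6 - 3 H d\right)\right) + d = d - 6 H + d \left(-6 - 3 H d\right)$)
$\left(D{\left(Q,5 \right)} + 33\right)^{2} = \left(\left(\left(-6\right) 5 - 0 - 15 \cdot 0^{2}\right) + 33\right)^{2} = \left(\left(-30 + 0 - 15 \cdot 0\right) + 33\right)^{2} = \left(\left(-30 + 0 + 0\right) + 33\right)^{2} = \left(-30 + 33\right)^{2} = 3^{2} = 9$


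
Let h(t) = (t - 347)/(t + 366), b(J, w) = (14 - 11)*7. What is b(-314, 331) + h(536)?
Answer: 19131/902 ≈ 21.210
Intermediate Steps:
b(J, w) = 21 (b(J, w) = 3*7 = 21)
h(t) = (-347 + t)/(366 + t)
b(-314, 331) + h(536) = 21 + (-347 + 536)/(366 + 536) = 21 + 189/902 = 19131/902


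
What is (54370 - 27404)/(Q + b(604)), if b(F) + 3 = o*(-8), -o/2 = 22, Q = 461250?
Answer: 26966/461599 ≈ 0.058419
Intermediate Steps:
o = -44 (o = -2*22 = -44)
b(F) = 349 (b(F) = -3 - 44*(-8) = -3 + 352 = 349)
(54370 - 27404)/(Q + b(604)) = (54370 - 27404)/(461250 + 349) = 26966/461599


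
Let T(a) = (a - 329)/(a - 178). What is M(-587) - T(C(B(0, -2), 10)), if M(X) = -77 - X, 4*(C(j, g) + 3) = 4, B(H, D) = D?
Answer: 91469/180 ≈ 508.16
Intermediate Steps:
C(j, g) = -2 (C(j, g) = -3 + (¼)*4 = -3 + 1 = -2)
T(a) = (-329 + a)/(-178 + a)
M(-587) - T(C(B(0, -2), 10)) = (-77 - 1*(-587)) - (-329 - 2)/(-178 - 2) = (-77 + 587) - (-331)/(-180) = 510 - (-1)*(-331)/180 = 510 - 1*331/180 = 510 - 331/180 = 91469/180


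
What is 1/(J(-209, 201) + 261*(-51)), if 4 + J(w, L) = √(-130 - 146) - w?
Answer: -6553/85883756 - I*√69/85883756 ≈ -7.6301e-5 - 9.6719e-8*I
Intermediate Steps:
J(w, L) = -4 - w + 2*I*√69 (J(w, L) = -4 + (√(-130 - 146) - w) = -4 + (√(-276) - w) = -4 + (2*I*√69 - w) = -4 + (-w + 2*I*√69) = -4 - w + 2*I*√69)
1/(J(-209, 201) + 261*(-51)) = 1/((-4 - 1*(-209) + 2*I*√69) + 261*(-51)) = 1/((-4 + 209 + 2*I*√69) - 13311) = 1/((205 + 2*I*√69) - 13311) = 1/(-13106 + 2*I*√69)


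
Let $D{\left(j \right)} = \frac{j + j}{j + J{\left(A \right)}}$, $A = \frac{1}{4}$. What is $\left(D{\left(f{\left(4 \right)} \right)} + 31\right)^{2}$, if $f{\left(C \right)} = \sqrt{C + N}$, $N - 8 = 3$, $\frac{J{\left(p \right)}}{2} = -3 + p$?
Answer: $\frac{3165481}{3721} - \frac{155848 \sqrt{15}}{3721} \approx 688.49$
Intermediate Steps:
$A = \frac{1}{4} \approx 0.25$
$J{\left(p \right)} = -6 + 2 p$ ($J{\left(p \right)} = 2 \left(-3 + p\right) = -6 + 2 p$)
$N = 11$ ($N = 8 + 3 = 11$)
$f{\left(C \right)} = \sqrt{11 + C}$ ($f{\left(C \right)} = \sqrt{C + 11} = \sqrt{11 + C}$)
$D{\left(j \right)} = \frac{2 j}{- \frac{11}{2} + j}$ ($D{\left(j \right)} = \frac{j + j}{j + \left(-6 + 2 \cdot \frac{1}{4}\right)} = \frac{2 j}{j + \left(-6 + \frac{1}{2}\right)} = \frac{2 j}{j - \frac{11}{2}} = \frac{2 j}{- \frac{11}{2} + j}$)
$\left(D{\left(f{\left(4 \right)} \right)} + 31\right)^{2} = \left(\frac{4 \sqrt{11 + 4}}{-11 + 2 \sqrt{11 + 4}} + 31\right)^{2} = \left(\frac{4 \sqrt{15}}{-11 + 2 \sqrt{15}} + 31\right)^{2} = \left(31 + \frac{4 \sqrt{15}}{-11 + 2 \sqrt{15}}\right)^{2}$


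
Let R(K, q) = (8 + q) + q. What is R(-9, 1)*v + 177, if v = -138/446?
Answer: 38781/223 ≈ 173.91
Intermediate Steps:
R(K, q) = 8 + 2*q
v = -69/223 (v = -138*1/446 = -69/223 ≈ -0.30942)
R(-9, 1)*v + 177 = (8 + 2*1)*(-69/223) + 177 = (8 + 2)*(-69/223) + 177 = 10*(-69/223) + 177 = -690/223 + 177 = 38781/223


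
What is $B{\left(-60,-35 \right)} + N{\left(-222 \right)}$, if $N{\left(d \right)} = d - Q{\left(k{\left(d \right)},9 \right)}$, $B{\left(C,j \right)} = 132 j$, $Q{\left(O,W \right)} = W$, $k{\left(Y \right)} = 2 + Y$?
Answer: $-4851$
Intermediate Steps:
$N{\left(d \right)} = -9 + d$ ($N{\left(d \right)} = d - 9 = -9 + d$)
$B{\left(-60,-35 \right)} + N{\left(-222 \right)} = 132 \left(-35\right) - 231 = -4620 - 231 = -4851$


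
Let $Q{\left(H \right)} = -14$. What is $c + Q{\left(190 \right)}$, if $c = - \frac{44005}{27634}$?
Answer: $- \frac{430881}{27634} \approx -15.592$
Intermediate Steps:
$c = - \frac{44005}{27634}$ ($c = \left(-44005\right) \frac{1}{27634} = - \frac{44005}{27634} \approx -1.5924$)
$c + Q{\left(190 \right)} = - \frac{44005}{27634} - 14 = - \frac{430881}{27634}$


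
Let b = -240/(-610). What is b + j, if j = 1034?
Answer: 63098/61 ≈ 1034.4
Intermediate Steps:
b = 24/61 (b = -240*(-1/610) = 24/61 ≈ 0.39344)
b + j = 24/61 + 1034 = 63098/61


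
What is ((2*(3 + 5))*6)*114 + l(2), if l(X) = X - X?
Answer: 10944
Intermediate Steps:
l(X) = 0
((2*(3 + 5))*6)*114 + l(2) = ((2*(3 + 5))*6)*114 + 0 = ((2*8)*6)*114 + 0 = (16*6)*114 + 0 = 96*114 + 0 = 10944 + 0 = 10944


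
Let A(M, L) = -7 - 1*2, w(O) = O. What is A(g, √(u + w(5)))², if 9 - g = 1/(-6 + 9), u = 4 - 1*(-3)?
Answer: 81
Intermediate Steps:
u = 7 (u = 4 + 3 = 7)
g = 26/3 (g = 9 - 1/(-6 + 9) = 9 - 1/3 = 9 - 1*⅓ = 9 - ⅓ = 26/3 ≈ 8.6667)
A(M, L) = -9 (A(M, L) = -7 - 2 = -9)
A(g, √(u + w(5)))² = (-9)² = 81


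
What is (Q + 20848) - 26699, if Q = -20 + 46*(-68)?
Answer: -8999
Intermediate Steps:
Q = -3148 (Q = -20 - 3128 = -3148)
(Q + 20848) - 26699 = (-3148 + 20848) - 26699 = 17700 - 26699 = -8999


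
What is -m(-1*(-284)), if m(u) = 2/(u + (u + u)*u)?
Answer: -1/80798 ≈ -1.2377e-5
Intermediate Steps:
m(u) = 2/(u + 2*u²) (m(u) = 2/(u + (2*u)*u) = 2/(u + 2*u²))
-m(-1*(-284)) = -2/(((-1*(-284)))*(1 + 2*(-1*(-284)))) = -2/(284*(1 + 2*284)) = -2/(284*(1 + 568)) = -2/(284*569) = -1*1/80798 = -1/80798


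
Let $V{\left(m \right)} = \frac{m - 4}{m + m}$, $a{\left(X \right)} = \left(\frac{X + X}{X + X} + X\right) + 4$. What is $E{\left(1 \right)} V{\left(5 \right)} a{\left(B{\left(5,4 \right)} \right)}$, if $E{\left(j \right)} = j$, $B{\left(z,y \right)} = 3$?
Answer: $\frac{4}{5} \approx 0.8$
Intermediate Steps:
$a{\left(X \right)} = 5 + X$ ($a{\left(X \right)} = \left(\frac{2 X}{2 X} + X\right) + 4 = \left(2 X \frac{1}{2 X} + X\right) + 4 = \left(1 + X\right) + 4 = 5 + X$)
$V{\left(m \right)} = \frac{-4 + m}{2 m}$
$E{\left(1 \right)} V{\left(5 \right)} a{\left(B{\left(5,4 \right)} \right)} = 1 \frac{-4 + 5}{2 \cdot 5} \left(5 + 3\right) = 1 \cdot \frac{1}{2} \cdot \frac{1}{5} \cdot 1 \cdot 8 = 1 \cdot \frac{1}{10} \cdot 8 = \frac{1}{10} \cdot 8 = \frac{4}{5}$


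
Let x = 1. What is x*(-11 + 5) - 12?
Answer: -18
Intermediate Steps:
x*(-11 + 5) - 12 = 1*(-11 + 5) - 12 = 1*(-6) - 12 = -6 - 12 = -18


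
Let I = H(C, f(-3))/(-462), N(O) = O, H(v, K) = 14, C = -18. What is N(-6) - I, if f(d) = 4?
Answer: -197/33 ≈ -5.9697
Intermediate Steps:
I = -1/33 (I = 14/(-462) = 14*(-1/462) = -1/33 ≈ -0.030303)
N(-6) - I = -6 - 1*(-1/33) = -6 + 1/33 = -197/33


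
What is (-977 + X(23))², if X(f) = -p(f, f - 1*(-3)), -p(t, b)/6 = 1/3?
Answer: 950625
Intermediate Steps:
p(t, b) = -2 (p(t, b) = -6/3 = -6*⅓ = -2)
X(f) = 2 (X(f) = -1*(-2) = 2)
(-977 + X(23))² = (-977 + 2)² = (-975)² = 950625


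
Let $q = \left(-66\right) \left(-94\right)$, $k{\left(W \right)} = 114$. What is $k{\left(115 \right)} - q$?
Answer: $-6090$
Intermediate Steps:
$q = 6204$
$k{\left(115 \right)} - q = 114 - 6204 = -6090$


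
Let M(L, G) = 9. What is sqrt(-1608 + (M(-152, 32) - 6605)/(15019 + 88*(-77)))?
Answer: 2*I*sqrt(27328306405)/8243 ≈ 40.11*I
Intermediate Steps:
sqrt(-1608 + (M(-152, 32) - 6605)/(15019 + 88*(-77))) = sqrt(-1608 + (9 - 6605)/(15019 + 88*(-77))) = sqrt(-1608 - 6596/(15019 - 6776)) = sqrt(-1608 - 6596/8243) = sqrt(-13261340/8243) = 2*I*sqrt(27328306405)/8243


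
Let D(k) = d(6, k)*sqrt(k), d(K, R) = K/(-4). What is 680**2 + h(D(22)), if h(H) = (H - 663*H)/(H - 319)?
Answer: 8551169158/18493 - 57594*sqrt(22)/18493 ≈ 4.6239e+5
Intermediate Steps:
d(K, R) = -K/4 (d(K, R) = K*(-1/4) = -K/4)
D(k) = -3*sqrt(k)/2 (D(k) = (-1/4*6)*sqrt(k) = -3*sqrt(k)/2)
h(H) = -662*H/(-319 + H) (h(H) = (-662*H)/(-319 + H) = -662*H/(-319 + H))
680**2 + h(D(22)) = 680**2 - 662*(-3*sqrt(22)/2)/(-319 - 3*sqrt(22)/2) = 462400 + 993*sqrt(22)/(-319 - 3*sqrt(22)/2)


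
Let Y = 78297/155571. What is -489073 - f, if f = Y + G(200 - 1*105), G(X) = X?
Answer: -25366811075/51857 ≈ -4.8917e+5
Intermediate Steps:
Y = 26099/51857 (Y = 78297*(1/155571) = 26099/51857 ≈ 0.50329)
f = 4952514/51857 (f = 26099/51857 + (200 - 1*105) = 26099/51857 + (200 - 105) = 26099/51857 + 95 = 4952514/51857 ≈ 95.503)
-489073 - f = -489073 - 1*4952514/51857 = -489073 - 4952514/51857 = -25366811075/51857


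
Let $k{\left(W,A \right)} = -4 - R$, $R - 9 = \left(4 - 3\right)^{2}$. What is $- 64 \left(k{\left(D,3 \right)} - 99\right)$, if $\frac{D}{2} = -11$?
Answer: $7232$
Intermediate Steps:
$D = -22$ ($D = 2 \left(-11\right) = -22$)
$R = 10$ ($R = 9 + \left(4 - 3\right)^{2} = 9 + 1^{2} = 9 + 1 = 10$)
$k{\left(W,A \right)} = -14$ ($k{\left(W,A \right)} = -4 - 10 = -14$)
$- 64 \left(k{\left(D,3 \right)} - 99\right) = - 64 \left(-14 - 99\right) = \left(-64\right) \left(-113\right) = 7232$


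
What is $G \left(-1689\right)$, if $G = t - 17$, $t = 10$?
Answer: $11823$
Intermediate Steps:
$G = -7$ ($G = 10 - 17 = -7$)
$G \left(-1689\right) = \left(-7\right) \left(-1689\right) = 11823$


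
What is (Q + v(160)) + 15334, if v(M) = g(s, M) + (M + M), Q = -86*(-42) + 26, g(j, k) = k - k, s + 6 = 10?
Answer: 19292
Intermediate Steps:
s = 4 (s = -6 + 10 = 4)
g(j, k) = 0
Q = 3638 (Q = 3612 + 26 = 3638)
v(M) = 2*M (v(M) = 0 + (M + M) = 0 + 2*M = 2*M)
(Q + v(160)) + 15334 = (3638 + 2*160) + 15334 = (3638 + 320) + 15334 = 3958 + 15334 = 19292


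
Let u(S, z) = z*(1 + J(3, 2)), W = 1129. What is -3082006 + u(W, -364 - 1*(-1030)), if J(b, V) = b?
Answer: -3079342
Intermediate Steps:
u(S, z) = 4*z (u(S, z) = z*(1 + 3) = z*4 = 4*z)
-3082006 + u(W, -364 - 1*(-1030)) = -3082006 + 4*(-364 - 1*(-1030)) = -3082006 + 4*(-364 + 1030) = -3082006 + 4*666 = -3082006 + 2664 = -3079342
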